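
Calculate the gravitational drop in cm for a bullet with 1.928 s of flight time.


drop = 0.5*g*t^2 = 0.5*9.81*1.928^2 = 18.2328 m ≈ 1823 cm

1823 cm


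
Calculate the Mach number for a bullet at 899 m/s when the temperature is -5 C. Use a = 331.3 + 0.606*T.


a = 331.3 + 0.606*(-5) = 328.27 m/s
M = v/a = 899/328.27 = 2.739

2.739


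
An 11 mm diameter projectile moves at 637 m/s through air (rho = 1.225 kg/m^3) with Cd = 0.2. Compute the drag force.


A = pi*(d/2)^2 = pi*(11/2000)^2 = 9.50332e-05 m^2
Fd = 0.5*Cd*rho*A*v^2 = 0.5*0.2*1.225*9.50332e-05*637^2 = 4.724 N

4.724 N


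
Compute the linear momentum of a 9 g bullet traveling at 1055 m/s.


p = m*v = 0.009*1055 = 9.495 kg·m/s

9.495 kg·m/s


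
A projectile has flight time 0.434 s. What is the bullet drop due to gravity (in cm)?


drop = 0.5*g*t^2 = 0.5*9.81*0.434^2 = 0.923886 m ≈ 92.39 cm

92.39 cm


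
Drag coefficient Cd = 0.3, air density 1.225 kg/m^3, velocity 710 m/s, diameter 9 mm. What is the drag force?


A = pi*(d/2)^2 = pi*(9/2000)^2 = 6.36173e-05 m^2
Fd = 0.5*Cd*rho*A*v^2 = 0.5*0.3*1.225*6.36173e-05*710^2 = 5.893 N

5.893 N


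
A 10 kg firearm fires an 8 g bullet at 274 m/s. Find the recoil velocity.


v_recoil = m_p * v_p / m_gun = 0.008 * 274 / 10 = 0.2192 m/s

0.2192 m/s


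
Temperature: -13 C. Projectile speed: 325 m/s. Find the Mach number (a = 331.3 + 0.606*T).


a = 331.3 + 0.606*(-13) = 323.422 m/s
M = v/a = 325/323.422 = 1.005

1.005


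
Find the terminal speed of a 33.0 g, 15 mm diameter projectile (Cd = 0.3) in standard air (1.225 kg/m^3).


A = pi*(d/2)^2 = pi*(15/2000)^2 = 1.76715e-04 m^2
vt = sqrt(2mg/(Cd*rho*A)) = sqrt(2*0.033*9.81/(0.3 * 1.225 * 1.76715e-04)) = 99.85 m/s

99.85 m/s


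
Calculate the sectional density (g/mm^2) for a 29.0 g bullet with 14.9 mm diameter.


SD = m/d^2 = 29.0/14.9^2 = 0.1306 g/mm^2

0.1306 g/mm^2


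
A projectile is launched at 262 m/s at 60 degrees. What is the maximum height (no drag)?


H = (v0*sin(theta))^2 / (2g) = (262*sin(60°))^2 / (2*9.81) = 2624 m

2624 m


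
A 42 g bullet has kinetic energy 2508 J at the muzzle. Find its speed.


v = sqrt(2*E/m) = sqrt(2*2508/0.042) = 345.6 m/s

345.6 m/s


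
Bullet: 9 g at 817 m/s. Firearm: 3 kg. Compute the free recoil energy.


v_r = m_p*v_p/m_gun = 0.009*817/3 = 2.451 m/s, E_r = 0.5*m_gun*v_r^2 = 0.5*3*2.451^2 = 9.011 J

9.011 J


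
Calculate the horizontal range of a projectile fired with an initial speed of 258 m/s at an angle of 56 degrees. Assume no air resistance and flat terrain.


R = v0^2 * sin(2*theta) / g = 258^2 * sin(2*56°) / 9.81 = 6291 m

6291 m


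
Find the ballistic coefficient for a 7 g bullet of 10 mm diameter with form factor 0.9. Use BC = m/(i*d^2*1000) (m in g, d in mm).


BC = m/(i*d^2*1000) = 7/(0.9 * 10^2 * 1000) = 7.778e-05

7.778e-05


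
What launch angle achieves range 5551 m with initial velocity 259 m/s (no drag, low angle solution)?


sin(2*theta) = R*g/v0^2 = 5551*9.81/259^2 = 0.811784, theta = arcsin(0.811784)/2 = 27.14°

27.14 degrees


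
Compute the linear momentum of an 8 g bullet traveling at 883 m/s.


p = m*v = 0.008*883 = 7.064 kg·m/s

7.064 kg·m/s


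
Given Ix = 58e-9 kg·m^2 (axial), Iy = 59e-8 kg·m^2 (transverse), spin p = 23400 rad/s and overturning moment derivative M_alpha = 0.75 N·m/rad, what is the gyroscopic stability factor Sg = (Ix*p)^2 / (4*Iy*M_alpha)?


Sg = Ix^2 * p^2 / (4 * Iy * M_alpha) = (58e-9)^2 * 23400^2 / (4 * 59e-8 * 0.75) = 1.041

1.041


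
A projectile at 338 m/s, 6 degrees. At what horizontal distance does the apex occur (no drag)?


R = v0^2*sin(2*theta)/g = 338^2*sin(2*6°)/9.81 = 2421.27 m
apex_dist = R/2 = 2421.27/2 = 1211 m

1211 m


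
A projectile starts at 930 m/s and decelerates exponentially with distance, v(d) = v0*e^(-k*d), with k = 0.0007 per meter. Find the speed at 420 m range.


v = v0*exp(-k*d) = 930*exp(-0.0007*420) = 693.1 m/s

693.1 m/s


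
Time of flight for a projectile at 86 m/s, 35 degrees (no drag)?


T = 2*v0*sin(theta)/g = 2*86*sin(35°)/9.81 = 10.06 s

10.06 s


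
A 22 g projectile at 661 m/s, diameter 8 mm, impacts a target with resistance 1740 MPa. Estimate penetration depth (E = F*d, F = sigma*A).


A = pi*(d/2)^2 = pi*(8/2)^2 = 50.2655 mm^2
E = 0.5*m*v^2 = 0.5*0.022*661^2 = 4806.13 J
depth = E/(sigma*A) = 4806.13 J / (1740 MPa * 50.2655 mm^2) = 4806.13/(1740 * 50.2655) m = 0.0549511 m ≈ 54.95 mm

54.95 mm


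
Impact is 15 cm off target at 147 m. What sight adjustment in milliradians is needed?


1 mrad subtends 1 cm per 10 m of range, so adj = error_cm / (dist_m / 10) = 15 / (147/10) = 1.02 mrad

1.02 mrad


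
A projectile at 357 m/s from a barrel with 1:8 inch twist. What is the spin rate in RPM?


twist_m = 8*0.0254 = 0.2032 m
spin = v/twist = 357/0.2032 = 1756.89 rev/s
RPM = spin*60 = 1756.89*60 ≈ 105413 RPM

105413 RPM


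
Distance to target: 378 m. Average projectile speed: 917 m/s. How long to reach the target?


t = d/v = 378/917 = 0.4122 s

0.4122 s


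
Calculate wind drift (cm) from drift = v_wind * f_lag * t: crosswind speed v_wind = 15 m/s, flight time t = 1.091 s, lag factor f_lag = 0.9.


drift = v_wind * lag * t = 15 * 0.9 * 1.091 = 14.7285 m ≈ 1473 cm

1473 cm


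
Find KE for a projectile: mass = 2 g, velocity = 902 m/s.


E = 0.5*m*v^2 = 0.5*0.002*902^2 = 813.6 J

813.6 J


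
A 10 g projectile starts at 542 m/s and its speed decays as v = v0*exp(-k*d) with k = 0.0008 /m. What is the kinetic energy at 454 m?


v = v0*exp(-k*d) = 542*exp(-0.0008*454) = 376.932 m/s
E = 0.5*m*v^2 = 0.5*0.01*376.932^2 = 710.4 J

710.4 J


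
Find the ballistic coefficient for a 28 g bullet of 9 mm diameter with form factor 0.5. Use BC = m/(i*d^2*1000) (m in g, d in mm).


BC = m/(i*d^2*1000) = 28/(0.5 * 9^2 * 1000) = 0.0006914

0.0006914


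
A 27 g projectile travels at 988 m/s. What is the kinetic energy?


E = 0.5*m*v^2 = 0.5*0.027*988^2 = 13178 J

13178 J


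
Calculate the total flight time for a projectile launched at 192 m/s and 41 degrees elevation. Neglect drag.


T = 2*v0*sin(theta)/g = 2*192*sin(41°)/9.81 = 25.68 s

25.68 s


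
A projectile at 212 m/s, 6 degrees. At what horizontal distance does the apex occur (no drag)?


R = v0^2*sin(2*theta)/g = 212^2*sin(2*6°)/9.81 = 952.536 m
apex_dist = R/2 = 952.536/2 = 476.3 m

476.3 m


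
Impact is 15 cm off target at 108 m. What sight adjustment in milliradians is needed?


1 mrad subtends 1 cm per 10 m of range, so adj = error_cm / (dist_m / 10) = 15 / (108/10) = 1.389 mrad

1.389 mrad


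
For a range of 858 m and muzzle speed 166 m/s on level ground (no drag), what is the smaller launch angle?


sin(2*theta) = R*g/v0^2 = 858*9.81/166^2 = 0.30545, theta = arcsin(0.30545)/2 = 8.893°

8.893 degrees


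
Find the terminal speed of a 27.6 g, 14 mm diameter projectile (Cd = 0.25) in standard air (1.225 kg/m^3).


A = pi*(d/2)^2 = pi*(14/2000)^2 = 1.53938e-04 m^2
vt = sqrt(2mg/(Cd*rho*A)) = sqrt(2*0.0276*9.81/(0.25 * 1.225 * 1.53938e-04)) = 107.2 m/s

107.2 m/s


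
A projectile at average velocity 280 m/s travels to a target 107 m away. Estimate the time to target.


t = d/v = 107/280 = 0.3821 s

0.3821 s


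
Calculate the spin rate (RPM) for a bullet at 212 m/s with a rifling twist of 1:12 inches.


twist_m = 12*0.0254 = 0.3048 m
spin = v/twist = 212/0.3048 = 695.5381 rev/s
RPM = spin*60 = 695.5381*60 ≈ 41732 RPM

41732 RPM


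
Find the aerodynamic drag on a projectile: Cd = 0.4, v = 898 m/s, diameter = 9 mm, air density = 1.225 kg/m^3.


A = pi*(d/2)^2 = pi*(9/2000)^2 = 6.36173e-05 m^2
Fd = 0.5*Cd*rho*A*v^2 = 0.5*0.4*1.225*6.36173e-05*898^2 = 12.57 N

12.57 N


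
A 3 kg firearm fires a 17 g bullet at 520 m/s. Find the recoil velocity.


v_recoil = m_p * v_p / m_gun = 0.017 * 520 / 3 = 2.947 m/s

2.947 m/s


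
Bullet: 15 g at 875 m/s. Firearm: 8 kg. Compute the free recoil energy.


v_r = m_p*v_p/m_gun = 0.015*875/8 = 1.64062 m/s, E_r = 0.5*m_gun*v_r^2 = 0.5*8*1.64062^2 = 10.77 J

10.77 J


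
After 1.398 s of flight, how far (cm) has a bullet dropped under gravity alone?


drop = 0.5*g*t^2 = 0.5*9.81*1.398^2 = 9.58635 m ≈ 958.6 cm

958.6 cm


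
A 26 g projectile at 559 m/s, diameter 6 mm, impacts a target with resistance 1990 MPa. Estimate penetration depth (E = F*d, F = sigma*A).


A = pi*(d/2)^2 = pi*(6/2)^2 = 28.2743 mm^2
E = 0.5*m*v^2 = 0.5*0.026*559^2 = 4062.25 J
depth = E/(sigma*A) = 4062.25 J / (1990 MPa * 28.2743 mm^2) = 4062.25/(1990 * 28.2743) m = 0.0721974 m ≈ 72.2 mm

72.2 mm


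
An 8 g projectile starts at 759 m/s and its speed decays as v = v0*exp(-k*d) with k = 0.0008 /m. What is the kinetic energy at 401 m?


v = v0*exp(-k*d) = 759*exp(-0.0008*401) = 550.706 m/s
E = 0.5*m*v^2 = 0.5*0.008*550.706^2 = 1213 J

1213 J


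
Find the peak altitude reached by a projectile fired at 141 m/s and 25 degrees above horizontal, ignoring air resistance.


H = (v0*sin(theta))^2 / (2g) = (141*sin(25°))^2 / (2*9.81) = 181 m

181 m


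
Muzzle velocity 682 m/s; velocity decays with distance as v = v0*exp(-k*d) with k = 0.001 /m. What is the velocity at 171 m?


v = v0*exp(-k*d) = 682*exp(-0.001*171) = 574.8 m/s

574.8 m/s


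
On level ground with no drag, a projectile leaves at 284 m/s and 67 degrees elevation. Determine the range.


R = v0^2 * sin(2*theta) / g = 284^2 * sin(2*67°) / 9.81 = 5914 m

5914 m


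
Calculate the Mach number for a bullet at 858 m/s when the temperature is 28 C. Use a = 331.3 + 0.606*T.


a = 331.3 + 0.606*(28) = 348.268 m/s
M = v/a = 858/348.268 = 2.464

2.464


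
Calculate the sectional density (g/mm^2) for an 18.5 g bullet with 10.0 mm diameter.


SD = m/d^2 = 18.5/10.0^2 = 0.185 g/mm^2

0.185 g/mm^2


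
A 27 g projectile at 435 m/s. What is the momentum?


p = m*v = 0.027*435 = 11.74 kg·m/s

11.74 kg·m/s


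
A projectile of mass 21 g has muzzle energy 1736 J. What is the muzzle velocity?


v = sqrt(2*E/m) = sqrt(2*1736/0.021) = 406.6 m/s

406.6 m/s


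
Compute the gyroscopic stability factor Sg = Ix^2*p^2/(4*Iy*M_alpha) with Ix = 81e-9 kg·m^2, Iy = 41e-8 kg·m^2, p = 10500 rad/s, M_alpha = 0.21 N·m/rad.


Sg = Ix^2 * p^2 / (4 * Iy * M_alpha) = (81e-9)^2 * 10500^2 / (4 * 41e-8 * 0.21) = 2.1

2.1


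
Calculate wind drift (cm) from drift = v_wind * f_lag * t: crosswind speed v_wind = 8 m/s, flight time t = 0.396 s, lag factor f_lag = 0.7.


drift = v_wind * lag * t = 8 * 0.7 * 0.396 = 2.2176 m ≈ 221.8 cm

221.8 cm


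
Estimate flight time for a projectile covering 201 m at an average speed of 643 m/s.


t = d/v = 201/643 = 0.3126 s

0.3126 s


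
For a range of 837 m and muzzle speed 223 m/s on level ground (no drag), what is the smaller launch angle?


sin(2*theta) = R*g/v0^2 = 837*9.81/223^2 = 0.165114, theta = arcsin(0.165114)/2 = 4.752°

4.752 degrees


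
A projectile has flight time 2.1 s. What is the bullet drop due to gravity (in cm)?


drop = 0.5*g*t^2 = 0.5*9.81*2.1^2 = 21.6311 m ≈ 2163 cm

2163 cm


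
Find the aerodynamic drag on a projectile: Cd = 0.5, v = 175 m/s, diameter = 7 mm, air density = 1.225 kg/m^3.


A = pi*(d/2)^2 = pi*(7/2000)^2 = 3.84845e-05 m^2
Fd = 0.5*Cd*rho*A*v^2 = 0.5*0.5*1.225*3.84845e-05*175^2 = 0.3609 N

0.3609 N


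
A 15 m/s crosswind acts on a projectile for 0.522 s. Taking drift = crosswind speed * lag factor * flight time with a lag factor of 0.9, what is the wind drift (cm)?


drift = v_wind * lag * t = 15 * 0.9 * 0.522 = 7.047 m ≈ 704.7 cm

704.7 cm


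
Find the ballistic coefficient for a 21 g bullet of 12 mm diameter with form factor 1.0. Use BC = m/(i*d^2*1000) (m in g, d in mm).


BC = m/(i*d^2*1000) = 21/(1.0 * 12^2 * 1000) = 0.0001458

0.0001458


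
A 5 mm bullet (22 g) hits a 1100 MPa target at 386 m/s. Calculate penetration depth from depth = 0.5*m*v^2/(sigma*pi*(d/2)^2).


A = pi*(d/2)^2 = pi*(5/2)^2 = 19.635 mm^2
E = 0.5*m*v^2 = 0.5*0.022*386^2 = 1638.96 J
depth = E/(sigma*A) = 1638.96 J / (1100 MPa * 19.635 mm^2) = 1638.96/(1100 * 19.635) m = 0.075883 m ≈ 75.88 mm

75.88 mm


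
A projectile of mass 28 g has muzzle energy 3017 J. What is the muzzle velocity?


v = sqrt(2*E/m) = sqrt(2*3017/0.028) = 464.2 m/s

464.2 m/s


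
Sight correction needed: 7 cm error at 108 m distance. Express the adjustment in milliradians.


1 mrad subtends 1 cm per 10 m of range, so adj = error_cm / (dist_m / 10) = 7 / (108/10) = 0.6481 mrad

0.6481 mrad


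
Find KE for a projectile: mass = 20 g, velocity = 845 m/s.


E = 0.5*m*v^2 = 0.5*0.02*845^2 = 7140 J

7140 J


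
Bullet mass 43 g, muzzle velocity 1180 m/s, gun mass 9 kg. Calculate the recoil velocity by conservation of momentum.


v_recoil = m_p * v_p / m_gun = 0.043 * 1180 / 9 = 5.638 m/s

5.638 m/s


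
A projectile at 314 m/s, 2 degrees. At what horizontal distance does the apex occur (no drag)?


R = v0^2*sin(2*theta)/g = 314^2*sin(2*2°)/9.81 = 701.092 m
apex_dist = R/2 = 701.092/2 = 350.5 m

350.5 m


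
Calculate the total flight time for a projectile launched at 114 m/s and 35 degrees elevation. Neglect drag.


T = 2*v0*sin(theta)/g = 2*114*sin(35°)/9.81 = 13.33 s

13.33 s


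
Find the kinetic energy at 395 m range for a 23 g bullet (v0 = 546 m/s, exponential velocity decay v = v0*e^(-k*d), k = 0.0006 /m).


v = v0*exp(-k*d) = 546*exp(-0.0006*395) = 430.789 m/s
E = 0.5*m*v^2 = 0.5*0.023*430.789^2 = 2134 J

2134 J


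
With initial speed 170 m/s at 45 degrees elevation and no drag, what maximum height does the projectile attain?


H = (v0*sin(theta))^2 / (2g) = (170*sin(45°))^2 / (2*9.81) = 736.5 m

736.5 m


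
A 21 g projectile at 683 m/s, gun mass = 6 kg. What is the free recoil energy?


v_r = m_p*v_p/m_gun = 0.021*683/6 = 2.3905 m/s, E_r = 0.5*m_gun*v_r^2 = 0.5*6*2.3905^2 = 17.14 J

17.14 J


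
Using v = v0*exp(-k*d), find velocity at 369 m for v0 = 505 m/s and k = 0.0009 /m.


v = v0*exp(-k*d) = 505*exp(-0.0009*369) = 362.3 m/s

362.3 m/s


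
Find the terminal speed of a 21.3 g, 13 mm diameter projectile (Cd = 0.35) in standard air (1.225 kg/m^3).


A = pi*(d/2)^2 = pi*(13/2000)^2 = 1.32732e-04 m^2
vt = sqrt(2mg/(Cd*rho*A)) = sqrt(2*0.0213*9.81/(0.35 * 1.225 * 1.32732e-04)) = 85.69 m/s

85.69 m/s


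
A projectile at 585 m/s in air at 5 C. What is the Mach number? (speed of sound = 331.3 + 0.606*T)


a = 331.3 + 0.606*(5) = 334.33 m/s
M = v/a = 585/334.33 = 1.75

1.75


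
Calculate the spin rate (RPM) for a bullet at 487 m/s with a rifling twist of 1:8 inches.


twist_m = 8*0.0254 = 0.2032 m
spin = v/twist = 487/0.2032 = 2396.654 rev/s
RPM = spin*60 = 2396.654*60 ≈ 143799 RPM

143799 RPM


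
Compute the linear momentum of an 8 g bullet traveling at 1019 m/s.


p = m*v = 0.008*1019 = 8.152 kg·m/s

8.152 kg·m/s


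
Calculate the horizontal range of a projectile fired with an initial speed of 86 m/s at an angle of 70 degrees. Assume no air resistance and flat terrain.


R = v0^2 * sin(2*theta) / g = 86^2 * sin(2*70°) / 9.81 = 484.6 m

484.6 m


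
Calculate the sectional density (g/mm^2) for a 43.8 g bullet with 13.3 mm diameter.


SD = m/d^2 = 43.8/13.3^2 = 0.2476 g/mm^2

0.2476 g/mm^2


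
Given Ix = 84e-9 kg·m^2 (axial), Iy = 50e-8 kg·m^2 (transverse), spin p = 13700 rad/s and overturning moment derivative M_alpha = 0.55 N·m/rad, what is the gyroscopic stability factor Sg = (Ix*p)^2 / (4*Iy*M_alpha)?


Sg = Ix^2 * p^2 / (4 * Iy * M_alpha) = (84e-9)^2 * 13700^2 / (4 * 50e-8 * 0.55) = 1.204

1.204


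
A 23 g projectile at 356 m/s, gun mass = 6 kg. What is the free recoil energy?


v_r = m_p*v_p/m_gun = 0.023*356/6 = 1.36467 m/s, E_r = 0.5*m_gun*v_r^2 = 0.5*6*1.36467^2 = 5.587 J

5.587 J


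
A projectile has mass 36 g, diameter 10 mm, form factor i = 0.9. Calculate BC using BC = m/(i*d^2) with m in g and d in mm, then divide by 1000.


BC = m/(i*d^2*1000) = 36/(0.9 * 10^2 * 1000) = 0.0004

0.0004


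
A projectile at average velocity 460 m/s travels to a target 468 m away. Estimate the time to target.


t = d/v = 468/460 = 1.017 s

1.017 s


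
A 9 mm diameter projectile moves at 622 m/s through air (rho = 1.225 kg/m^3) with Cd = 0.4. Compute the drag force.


A = pi*(d/2)^2 = pi*(9/2000)^2 = 6.36173e-05 m^2
Fd = 0.5*Cd*rho*A*v^2 = 0.5*0.4*1.225*6.36173e-05*622^2 = 6.03 N

6.03 N


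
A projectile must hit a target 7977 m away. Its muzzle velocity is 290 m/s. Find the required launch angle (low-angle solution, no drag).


sin(2*theta) = R*g/v0^2 = 7977*9.81/290^2 = 0.930492, theta = arcsin(0.930492)/2 = 34.26°

34.26 degrees


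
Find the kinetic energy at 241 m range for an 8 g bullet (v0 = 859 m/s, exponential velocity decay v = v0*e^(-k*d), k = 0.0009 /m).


v = v0*exp(-k*d) = 859*exp(-0.0009*241) = 691.504 m/s
E = 0.5*m*v^2 = 0.5*0.008*691.504^2 = 1913 J

1913 J


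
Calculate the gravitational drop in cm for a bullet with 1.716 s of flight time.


drop = 0.5*g*t^2 = 0.5*9.81*1.716^2 = 14.4435 m ≈ 1444 cm

1444 cm


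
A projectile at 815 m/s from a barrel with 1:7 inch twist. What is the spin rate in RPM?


twist_m = 7*0.0254 = 0.1778 m
spin = v/twist = 815/0.1778 = 4583.802 rev/s
RPM = spin*60 = 4583.802*60 ≈ 275028 RPM

275028 RPM


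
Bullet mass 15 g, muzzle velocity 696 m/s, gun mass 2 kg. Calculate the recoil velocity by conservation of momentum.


v_recoil = m_p * v_p / m_gun = 0.015 * 696 / 2 = 5.22 m/s

5.22 m/s


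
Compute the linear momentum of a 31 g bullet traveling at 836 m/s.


p = m*v = 0.031*836 = 25.92 kg·m/s

25.92 kg·m/s


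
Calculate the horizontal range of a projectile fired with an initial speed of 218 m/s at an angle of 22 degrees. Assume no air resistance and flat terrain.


R = v0^2 * sin(2*theta) / g = 218^2 * sin(2*22°) / 9.81 = 3365 m

3365 m


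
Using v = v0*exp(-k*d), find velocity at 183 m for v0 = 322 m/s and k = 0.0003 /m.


v = v0*exp(-k*d) = 322*exp(-0.0003*183) = 304.8 m/s

304.8 m/s


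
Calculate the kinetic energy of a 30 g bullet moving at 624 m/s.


E = 0.5*m*v^2 = 0.5*0.03*624^2 = 5841 J

5841 J


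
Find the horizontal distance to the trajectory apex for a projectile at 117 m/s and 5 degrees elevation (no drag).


R = v0^2*sin(2*theta)/g = 117^2*sin(2*5°)/9.81 = 242.311 m
apex_dist = R/2 = 242.311/2 = 121.2 m

121.2 m


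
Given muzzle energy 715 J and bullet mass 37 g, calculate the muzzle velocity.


v = sqrt(2*E/m) = sqrt(2*715/0.037) = 196.6 m/s

196.6 m/s


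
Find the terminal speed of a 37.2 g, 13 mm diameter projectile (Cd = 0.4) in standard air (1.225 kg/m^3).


A = pi*(d/2)^2 = pi*(13/2000)^2 = 1.32732e-04 m^2
vt = sqrt(2mg/(Cd*rho*A)) = sqrt(2*0.0372*9.81/(0.4 * 1.225 * 1.32732e-04)) = 105.9 m/s

105.9 m/s


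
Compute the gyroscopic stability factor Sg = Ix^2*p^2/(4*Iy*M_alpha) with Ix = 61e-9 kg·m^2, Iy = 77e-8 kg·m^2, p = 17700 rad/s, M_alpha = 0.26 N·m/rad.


Sg = Ix^2 * p^2 / (4 * Iy * M_alpha) = (61e-9)^2 * 17700^2 / (4 * 77e-8 * 0.26) = 1.456

1.456


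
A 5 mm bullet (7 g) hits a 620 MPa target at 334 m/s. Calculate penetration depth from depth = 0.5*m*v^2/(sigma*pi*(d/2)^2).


A = pi*(d/2)^2 = pi*(5/2)^2 = 19.635 mm^2
E = 0.5*m*v^2 = 0.5*0.007*334^2 = 390.446 J
depth = E/(sigma*A) = 390.446 J / (620 MPa * 19.635 mm^2) = 390.446/(620 * 19.635) m = 0.032073 m ≈ 32.07 mm

32.07 mm


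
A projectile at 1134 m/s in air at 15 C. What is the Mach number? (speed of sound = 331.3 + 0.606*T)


a = 331.3 + 0.606*(15) = 340.39 m/s
M = v/a = 1134/340.39 = 3.331

3.331


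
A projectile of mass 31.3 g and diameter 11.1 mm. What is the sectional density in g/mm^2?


SD = m/d^2 = 31.3/11.1^2 = 0.254 g/mm^2

0.254 g/mm^2


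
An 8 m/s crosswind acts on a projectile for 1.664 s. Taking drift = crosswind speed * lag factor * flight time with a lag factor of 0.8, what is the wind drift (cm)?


drift = v_wind * lag * t = 8 * 0.8 * 1.664 = 10.6496 m ≈ 1065 cm

1065 cm


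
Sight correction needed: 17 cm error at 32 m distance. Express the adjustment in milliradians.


1 mrad subtends 1 cm per 10 m of range, so adj = error_cm / (dist_m / 10) = 17 / (32/10) = 5.312 mrad

5.312 mrad


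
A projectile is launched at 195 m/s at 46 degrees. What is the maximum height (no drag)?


H = (v0*sin(theta))^2 / (2g) = (195*sin(46°))^2 / (2*9.81) = 1003 m

1003 m


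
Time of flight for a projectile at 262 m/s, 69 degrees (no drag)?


T = 2*v0*sin(theta)/g = 2*262*sin(69°)/9.81 = 49.87 s

49.87 s


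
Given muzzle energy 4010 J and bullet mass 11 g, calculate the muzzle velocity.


v = sqrt(2*E/m) = sqrt(2*4010/0.011) = 853.9 m/s

853.9 m/s


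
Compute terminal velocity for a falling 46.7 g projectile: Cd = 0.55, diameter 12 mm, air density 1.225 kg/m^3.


A = pi*(d/2)^2 = pi*(12/2000)^2 = 1.13097e-04 m^2
vt = sqrt(2mg/(Cd*rho*A)) = sqrt(2*0.0467*9.81/(0.55 * 1.225 * 1.13097e-04)) = 109.7 m/s

109.7 m/s


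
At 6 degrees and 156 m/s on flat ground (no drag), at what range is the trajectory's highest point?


R = v0^2*sin(2*theta)/g = 156^2*sin(2*6°)/9.81 = 515.774 m
apex_dist = R/2 = 515.774/2 = 257.9 m

257.9 m


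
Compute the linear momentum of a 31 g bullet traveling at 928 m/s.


p = m*v = 0.031*928 = 28.77 kg·m/s

28.77 kg·m/s


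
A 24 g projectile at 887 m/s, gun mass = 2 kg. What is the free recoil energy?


v_r = m_p*v_p/m_gun = 0.024*887/2 = 10.644 m/s, E_r = 0.5*m_gun*v_r^2 = 0.5*2*10.644^2 = 113.3 J

113.3 J


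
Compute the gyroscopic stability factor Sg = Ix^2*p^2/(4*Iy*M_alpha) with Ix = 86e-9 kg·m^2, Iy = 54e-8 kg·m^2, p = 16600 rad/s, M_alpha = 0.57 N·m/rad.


Sg = Ix^2 * p^2 / (4 * Iy * M_alpha) = (86e-9)^2 * 16600^2 / (4 * 54e-8 * 0.57) = 1.655

1.655


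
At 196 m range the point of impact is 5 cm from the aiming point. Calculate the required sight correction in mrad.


1 mrad subtends 1 cm per 10 m of range, so adj = error_cm / (dist_m / 10) = 5 / (196/10) = 0.2551 mrad

0.2551 mrad


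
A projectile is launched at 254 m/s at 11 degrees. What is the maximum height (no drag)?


H = (v0*sin(theta))^2 / (2g) = (254*sin(11°))^2 / (2*9.81) = 119.7 m

119.7 m


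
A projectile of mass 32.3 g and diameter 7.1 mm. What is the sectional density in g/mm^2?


SD = m/d^2 = 32.3/7.1^2 = 0.6407 g/mm^2

0.6407 g/mm^2


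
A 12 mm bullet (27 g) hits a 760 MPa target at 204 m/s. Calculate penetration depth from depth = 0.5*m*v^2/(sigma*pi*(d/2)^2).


A = pi*(d/2)^2 = pi*(12/2)^2 = 113.097 mm^2
E = 0.5*m*v^2 = 0.5*0.027*204^2 = 561.816 J
depth = E/(sigma*A) = 561.816 J / (760 MPa * 113.097 mm^2) = 561.816/(760 * 113.097) m = 0.00653624 m ≈ 6.536 mm

6.536 mm


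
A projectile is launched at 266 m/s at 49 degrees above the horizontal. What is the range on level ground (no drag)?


R = v0^2 * sin(2*theta) / g = 266^2 * sin(2*49°) / 9.81 = 7142 m

7142 m


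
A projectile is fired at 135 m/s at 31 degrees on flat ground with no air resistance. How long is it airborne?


T = 2*v0*sin(theta)/g = 2*135*sin(31°)/9.81 = 14.18 s

14.18 s


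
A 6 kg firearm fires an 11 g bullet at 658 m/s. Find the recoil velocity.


v_recoil = m_p * v_p / m_gun = 0.011 * 658 / 6 = 1.206 m/s

1.206 m/s


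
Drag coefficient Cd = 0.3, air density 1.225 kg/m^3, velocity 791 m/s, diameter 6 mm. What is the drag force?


A = pi*(d/2)^2 = pi*(6/2000)^2 = 2.82743e-05 m^2
Fd = 0.5*Cd*rho*A*v^2 = 0.5*0.3*1.225*2.82743e-05*791^2 = 3.251 N

3.251 N


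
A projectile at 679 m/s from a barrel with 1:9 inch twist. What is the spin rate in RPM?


twist_m = 9*0.0254 = 0.2286 m
spin = v/twist = 679/0.2286 = 2970.254 rev/s
RPM = spin*60 = 2970.254*60 ≈ 178215 RPM

178215 RPM


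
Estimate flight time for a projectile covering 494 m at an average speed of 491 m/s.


t = d/v = 494/491 = 1.006 s

1.006 s


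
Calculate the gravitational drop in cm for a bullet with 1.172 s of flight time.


drop = 0.5*g*t^2 = 0.5*9.81*1.172^2 = 6.73743 m ≈ 673.7 cm

673.7 cm


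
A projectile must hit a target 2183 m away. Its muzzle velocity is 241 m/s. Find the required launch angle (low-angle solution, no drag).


sin(2*theta) = R*g/v0^2 = 2183*9.81/241^2 = 0.368713, theta = arcsin(0.368713)/2 = 10.82°

10.82 degrees


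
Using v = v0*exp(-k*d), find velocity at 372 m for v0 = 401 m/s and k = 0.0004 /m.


v = v0*exp(-k*d) = 401*exp(-0.0004*372) = 345.6 m/s

345.6 m/s


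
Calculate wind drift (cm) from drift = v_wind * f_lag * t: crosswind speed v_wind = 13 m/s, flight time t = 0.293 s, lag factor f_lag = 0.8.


drift = v_wind * lag * t = 13 * 0.8 * 0.293 = 3.0472 m ≈ 304.7 cm

304.7 cm


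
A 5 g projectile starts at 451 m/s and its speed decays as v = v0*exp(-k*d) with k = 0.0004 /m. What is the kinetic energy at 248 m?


v = v0*exp(-k*d) = 451*exp(-0.0004*248) = 408.408 m/s
E = 0.5*m*v^2 = 0.5*0.005*408.408^2 = 417 J

417 J


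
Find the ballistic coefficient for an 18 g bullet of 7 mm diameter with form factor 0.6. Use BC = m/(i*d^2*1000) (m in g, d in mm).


BC = m/(i*d^2*1000) = 18/(0.6 * 7^2 * 1000) = 0.0006122

0.0006122


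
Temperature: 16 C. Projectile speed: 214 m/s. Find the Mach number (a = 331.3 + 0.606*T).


a = 331.3 + 0.606*(16) = 340.996 m/s
M = v/a = 214/340.996 = 0.6276

0.6276


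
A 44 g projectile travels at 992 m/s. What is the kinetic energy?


E = 0.5*m*v^2 = 0.5*0.044*992^2 = 21649 J

21649 J


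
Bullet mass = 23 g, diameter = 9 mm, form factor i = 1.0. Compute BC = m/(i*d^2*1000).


BC = m/(i*d^2*1000) = 23/(1.0 * 9^2 * 1000) = 0.000284

0.000284


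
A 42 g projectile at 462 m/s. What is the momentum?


p = m*v = 0.042*462 = 19.4 kg·m/s

19.4 kg·m/s


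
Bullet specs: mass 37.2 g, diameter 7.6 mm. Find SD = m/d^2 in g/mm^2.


SD = m/d^2 = 37.2/7.6^2 = 0.644 g/mm^2

0.644 g/mm^2


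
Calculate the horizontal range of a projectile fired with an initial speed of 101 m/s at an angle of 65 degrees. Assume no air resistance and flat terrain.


R = v0^2 * sin(2*theta) / g = 101^2 * sin(2*65°) / 9.81 = 796.6 m

796.6 m


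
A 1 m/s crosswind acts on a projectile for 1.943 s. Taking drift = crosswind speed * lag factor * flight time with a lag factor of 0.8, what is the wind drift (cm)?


drift = v_wind * lag * t = 1 * 0.8 * 1.943 = 1.5544 m ≈ 155.4 cm

155.4 cm


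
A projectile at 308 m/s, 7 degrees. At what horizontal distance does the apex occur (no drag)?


R = v0^2*sin(2*theta)/g = 308^2*sin(2*7°)/9.81 = 2339.42 m
apex_dist = R/2 = 2339.42/2 = 1170 m

1170 m


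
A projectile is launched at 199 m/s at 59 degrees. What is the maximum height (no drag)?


H = (v0*sin(theta))^2 / (2g) = (199*sin(59°))^2 / (2*9.81) = 1483 m

1483 m


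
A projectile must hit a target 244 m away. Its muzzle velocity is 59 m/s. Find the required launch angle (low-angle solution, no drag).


sin(2*theta) = R*g/v0^2 = 244*9.81/59^2 = 0.68763, theta = arcsin(0.68763)/2 = 21.72°

21.72 degrees


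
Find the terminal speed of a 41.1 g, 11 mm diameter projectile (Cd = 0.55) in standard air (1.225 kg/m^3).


A = pi*(d/2)^2 = pi*(11/2000)^2 = 9.50332e-05 m^2
vt = sqrt(2mg/(Cd*rho*A)) = sqrt(2*0.0411*9.81/(0.55 * 1.225 * 9.50332e-05)) = 112.2 m/s

112.2 m/s


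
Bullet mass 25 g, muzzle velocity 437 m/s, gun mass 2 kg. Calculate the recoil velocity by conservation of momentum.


v_recoil = m_p * v_p / m_gun = 0.025 * 437 / 2 = 5.463 m/s

5.463 m/s


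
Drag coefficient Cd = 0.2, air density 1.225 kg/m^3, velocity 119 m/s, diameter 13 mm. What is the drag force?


A = pi*(d/2)^2 = pi*(13/2000)^2 = 1.32732e-04 m^2
Fd = 0.5*Cd*rho*A*v^2 = 0.5*0.2*1.225*1.32732e-04*119^2 = 0.2303 N

0.2303 N


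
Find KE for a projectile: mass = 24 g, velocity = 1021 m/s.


E = 0.5*m*v^2 = 0.5*0.024*1021^2 = 12509 J

12509 J


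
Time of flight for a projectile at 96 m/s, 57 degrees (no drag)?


T = 2*v0*sin(theta)/g = 2*96*sin(57°)/9.81 = 16.41 s

16.41 s


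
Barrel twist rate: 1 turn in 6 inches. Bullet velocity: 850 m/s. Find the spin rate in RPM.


twist_m = 6*0.0254 = 0.1524 m
spin = v/twist = 850/0.1524 = 5577.428 rev/s
RPM = spin*60 = 5577.428*60 ≈ 334646 RPM

334646 RPM


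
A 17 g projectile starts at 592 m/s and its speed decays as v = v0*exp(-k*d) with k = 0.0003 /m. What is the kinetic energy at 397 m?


v = v0*exp(-k*d) = 592*exp(-0.0003*397) = 525.53 m/s
E = 0.5*m*v^2 = 0.5*0.017*525.53^2 = 2348 J

2348 J


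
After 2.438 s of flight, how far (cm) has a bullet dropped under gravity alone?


drop = 0.5*g*t^2 = 0.5*9.81*2.438^2 = 29.1546 m ≈ 2915 cm

2915 cm


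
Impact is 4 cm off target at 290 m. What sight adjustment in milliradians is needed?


1 mrad subtends 1 cm per 10 m of range, so adj = error_cm / (dist_m / 10) = 4 / (290/10) = 0.1379 mrad

0.1379 mrad


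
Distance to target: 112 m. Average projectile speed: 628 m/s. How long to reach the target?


t = d/v = 112/628 = 0.1783 s

0.1783 s


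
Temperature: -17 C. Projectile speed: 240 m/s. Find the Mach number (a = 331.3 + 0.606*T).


a = 331.3 + 0.606*(-17) = 320.998 m/s
M = v/a = 240/320.998 = 0.7477

0.7477


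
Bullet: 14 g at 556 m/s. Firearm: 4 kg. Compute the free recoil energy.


v_r = m_p*v_p/m_gun = 0.014*556/4 = 1.946 m/s, E_r = 0.5*m_gun*v_r^2 = 0.5*4*1.946^2 = 7.574 J

7.574 J


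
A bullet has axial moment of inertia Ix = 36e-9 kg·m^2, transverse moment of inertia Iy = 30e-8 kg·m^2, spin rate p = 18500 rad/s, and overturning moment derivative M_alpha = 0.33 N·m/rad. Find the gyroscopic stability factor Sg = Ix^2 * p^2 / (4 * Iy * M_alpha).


Sg = Ix^2 * p^2 / (4 * Iy * M_alpha) = (36e-9)^2 * 18500^2 / (4 * 30e-8 * 0.33) = 1.12

1.12


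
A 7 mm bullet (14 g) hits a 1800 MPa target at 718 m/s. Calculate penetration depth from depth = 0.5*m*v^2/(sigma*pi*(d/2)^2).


A = pi*(d/2)^2 = pi*(7/2)^2 = 38.4845 mm^2
E = 0.5*m*v^2 = 0.5*0.014*718^2 = 3608.67 J
depth = E/(sigma*A) = 3608.67 J / (1800 MPa * 38.4845 mm^2) = 3608.67/(1800 * 38.4845) m = 0.0520941 m ≈ 52.09 mm

52.09 mm


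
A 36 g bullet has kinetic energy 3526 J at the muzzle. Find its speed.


v = sqrt(2*E/m) = sqrt(2*3526/0.036) = 442.6 m/s

442.6 m/s


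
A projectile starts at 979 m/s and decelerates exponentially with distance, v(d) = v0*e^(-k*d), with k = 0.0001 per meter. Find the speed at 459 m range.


v = v0*exp(-k*d) = 979*exp(-0.0001*459) = 935.1 m/s

935.1 m/s


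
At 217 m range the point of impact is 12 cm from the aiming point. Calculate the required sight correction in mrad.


1 mrad subtends 1 cm per 10 m of range, so adj = error_cm / (dist_m / 10) = 12 / (217/10) = 0.553 mrad

0.553 mrad


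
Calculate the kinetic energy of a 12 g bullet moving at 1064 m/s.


E = 0.5*m*v^2 = 0.5*0.012*1064^2 = 6793 J

6793 J


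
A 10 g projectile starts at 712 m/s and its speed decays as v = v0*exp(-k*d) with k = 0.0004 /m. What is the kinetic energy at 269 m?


v = v0*exp(-k*d) = 712*exp(-0.0004*269) = 639.367 m/s
E = 0.5*m*v^2 = 0.5*0.01*639.367^2 = 2044 J

2044 J


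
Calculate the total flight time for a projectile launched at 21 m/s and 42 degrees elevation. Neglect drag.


T = 2*v0*sin(theta)/g = 2*21*sin(42°)/9.81 = 2.865 s

2.865 s


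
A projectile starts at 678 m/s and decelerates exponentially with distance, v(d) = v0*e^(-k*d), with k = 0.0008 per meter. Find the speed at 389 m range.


v = v0*exp(-k*d) = 678*exp(-0.0008*389) = 496.7 m/s

496.7 m/s


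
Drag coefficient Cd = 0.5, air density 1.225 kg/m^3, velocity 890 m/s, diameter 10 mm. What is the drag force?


A = pi*(d/2)^2 = pi*(10/2000)^2 = 7.85398e-05 m^2
Fd = 0.5*Cd*rho*A*v^2 = 0.5*0.5*1.225*7.85398e-05*890^2 = 19.05 N

19.05 N


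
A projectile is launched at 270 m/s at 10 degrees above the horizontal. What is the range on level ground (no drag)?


R = v0^2 * sin(2*theta) / g = 270^2 * sin(2*10°) / 9.81 = 2542 m

2542 m


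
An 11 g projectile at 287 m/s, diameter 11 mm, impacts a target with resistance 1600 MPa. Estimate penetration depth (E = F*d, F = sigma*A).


A = pi*(d/2)^2 = pi*(11/2)^2 = 95.0332 mm^2
E = 0.5*m*v^2 = 0.5*0.011*287^2 = 453.029 J
depth = E/(sigma*A) = 453.029 J / (1600 MPa * 95.0332 mm^2) = 453.029/(1600 * 95.0332) m = 0.00297942 m ≈ 2.979 mm

2.979 mm


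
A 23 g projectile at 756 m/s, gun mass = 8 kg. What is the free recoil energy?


v_r = m_p*v_p/m_gun = 0.023*756/8 = 2.1735 m/s, E_r = 0.5*m_gun*v_r^2 = 0.5*8*2.1735^2 = 18.9 J

18.9 J


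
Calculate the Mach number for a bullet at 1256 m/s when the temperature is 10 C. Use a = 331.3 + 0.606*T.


a = 331.3 + 0.606*(10) = 337.36 m/s
M = v/a = 1256/337.36 = 3.723

3.723


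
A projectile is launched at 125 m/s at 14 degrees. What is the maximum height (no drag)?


H = (v0*sin(theta))^2 / (2g) = (125*sin(14°))^2 / (2*9.81) = 46.61 m

46.61 m


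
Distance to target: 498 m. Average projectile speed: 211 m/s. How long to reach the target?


t = d/v = 498/211 = 2.36 s

2.36 s


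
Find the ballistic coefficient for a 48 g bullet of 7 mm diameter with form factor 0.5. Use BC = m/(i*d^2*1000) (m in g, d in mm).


BC = m/(i*d^2*1000) = 48/(0.5 * 7^2 * 1000) = 0.001959

0.001959


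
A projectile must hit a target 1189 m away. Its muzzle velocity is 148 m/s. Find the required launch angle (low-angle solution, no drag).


sin(2*theta) = R*g/v0^2 = 1189*9.81/148^2 = 0.53251, theta = arcsin(0.53251)/2 = 16.09°

16.09 degrees


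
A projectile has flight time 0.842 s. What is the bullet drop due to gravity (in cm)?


drop = 0.5*g*t^2 = 0.5*9.81*0.842^2 = 3.47747 m ≈ 347.7 cm

347.7 cm


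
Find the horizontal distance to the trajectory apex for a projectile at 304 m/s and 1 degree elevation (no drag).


R = v0^2*sin(2*theta)/g = 304^2*sin(2*1°)/9.81 = 328.774 m
apex_dist = R/2 = 328.774/2 = 164.4 m

164.4 m


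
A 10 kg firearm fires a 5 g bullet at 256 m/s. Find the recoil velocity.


v_recoil = m_p * v_p / m_gun = 0.005 * 256 / 10 = 0.128 m/s

0.128 m/s


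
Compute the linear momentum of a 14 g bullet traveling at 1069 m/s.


p = m*v = 0.014*1069 = 14.97 kg·m/s

14.97 kg·m/s


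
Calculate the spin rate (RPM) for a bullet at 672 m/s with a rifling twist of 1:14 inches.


twist_m = 14*0.0254 = 0.3556 m
spin = v/twist = 672/0.3556 = 1889.764 rev/s
RPM = spin*60 = 1889.764*60 ≈ 113386 RPM

113386 RPM


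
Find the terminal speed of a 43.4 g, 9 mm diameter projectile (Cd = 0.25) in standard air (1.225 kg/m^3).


A = pi*(d/2)^2 = pi*(9/2000)^2 = 6.36173e-05 m^2
vt = sqrt(2mg/(Cd*rho*A)) = sqrt(2*0.0434*9.81/(0.25 * 1.225 * 6.36173e-05)) = 209.1 m/s

209.1 m/s


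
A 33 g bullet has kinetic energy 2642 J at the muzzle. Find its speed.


v = sqrt(2*E/m) = sqrt(2*2642/0.033) = 400.2 m/s

400.2 m/s


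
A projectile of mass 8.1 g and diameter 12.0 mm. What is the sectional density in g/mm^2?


SD = m/d^2 = 8.1/12.0^2 = 0.05625 g/mm^2

0.05625 g/mm^2


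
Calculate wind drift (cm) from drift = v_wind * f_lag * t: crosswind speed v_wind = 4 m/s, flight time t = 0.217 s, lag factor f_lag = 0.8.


drift = v_wind * lag * t = 4 * 0.8 * 0.217 = 0.6944 m ≈ 69.44 cm

69.44 cm


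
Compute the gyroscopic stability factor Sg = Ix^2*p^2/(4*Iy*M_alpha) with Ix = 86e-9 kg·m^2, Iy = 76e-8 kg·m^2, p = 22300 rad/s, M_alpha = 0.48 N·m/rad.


Sg = Ix^2 * p^2 / (4 * Iy * M_alpha) = (86e-9)^2 * 22300^2 / (4 * 76e-8 * 0.48) = 2.521

2.521


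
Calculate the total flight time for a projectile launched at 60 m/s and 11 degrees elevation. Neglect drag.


T = 2*v0*sin(theta)/g = 2*60*sin(11°)/9.81 = 2.334 s

2.334 s


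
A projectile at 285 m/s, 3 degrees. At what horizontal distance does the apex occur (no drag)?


R = v0^2*sin(2*theta)/g = 285^2*sin(2*3°)/9.81 = 865.476 m
apex_dist = R/2 = 865.476/2 = 432.7 m

432.7 m


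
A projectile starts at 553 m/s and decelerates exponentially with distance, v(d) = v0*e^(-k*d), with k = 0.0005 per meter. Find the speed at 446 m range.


v = v0*exp(-k*d) = 553*exp(-0.0005*446) = 442.5 m/s

442.5 m/s


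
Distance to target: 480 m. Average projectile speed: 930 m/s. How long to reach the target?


t = d/v = 480/930 = 0.5161 s

0.5161 s


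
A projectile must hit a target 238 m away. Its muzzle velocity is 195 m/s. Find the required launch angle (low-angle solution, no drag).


sin(2*theta) = R*g/v0^2 = 238*9.81/195^2 = 0.0614012, theta = arcsin(0.0614012)/2 = 1.76°

1.76 degrees


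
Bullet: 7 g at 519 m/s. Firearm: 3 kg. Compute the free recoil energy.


v_r = m_p*v_p/m_gun = 0.007*519/3 = 1.211 m/s, E_r = 0.5*m_gun*v_r^2 = 0.5*3*1.211^2 = 2.2 J

2.2 J


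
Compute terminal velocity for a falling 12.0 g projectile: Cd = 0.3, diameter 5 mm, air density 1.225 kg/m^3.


A = pi*(d/2)^2 = pi*(5/2000)^2 = 1.96350e-05 m^2
vt = sqrt(2mg/(Cd*rho*A)) = sqrt(2*0.012*9.81/(0.3 * 1.225 * 1.96350e-05)) = 180.6 m/s

180.6 m/s


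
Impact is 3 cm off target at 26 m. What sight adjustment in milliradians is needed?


1 mrad subtends 1 cm per 10 m of range, so adj = error_cm / (dist_m / 10) = 3 / (26/10) = 1.154 mrad

1.154 mrad


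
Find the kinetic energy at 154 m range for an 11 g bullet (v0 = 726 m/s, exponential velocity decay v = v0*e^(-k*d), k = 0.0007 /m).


v = v0*exp(-k*d) = 726*exp(-0.0007*154) = 651.808 m/s
E = 0.5*m*v^2 = 0.5*0.011*651.808^2 = 2337 J

2337 J


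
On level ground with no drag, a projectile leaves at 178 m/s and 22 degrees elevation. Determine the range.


R = v0^2 * sin(2*theta) / g = 178^2 * sin(2*22°) / 9.81 = 2244 m

2244 m


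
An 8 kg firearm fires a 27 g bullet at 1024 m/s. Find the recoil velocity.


v_recoil = m_p * v_p / m_gun = 0.027 * 1024 / 8 = 3.456 m/s

3.456 m/s


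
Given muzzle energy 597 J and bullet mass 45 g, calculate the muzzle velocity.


v = sqrt(2*E/m) = sqrt(2*597/0.045) = 162.9 m/s

162.9 m/s


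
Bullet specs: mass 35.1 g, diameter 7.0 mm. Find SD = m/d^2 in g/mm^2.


SD = m/d^2 = 35.1/7.0^2 = 0.7163 g/mm^2

0.7163 g/mm^2


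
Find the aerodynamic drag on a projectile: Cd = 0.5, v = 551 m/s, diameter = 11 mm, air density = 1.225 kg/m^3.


A = pi*(d/2)^2 = pi*(11/2000)^2 = 9.50332e-05 m^2
Fd = 0.5*Cd*rho*A*v^2 = 0.5*0.5*1.225*9.50332e-05*551^2 = 8.836 N

8.836 N


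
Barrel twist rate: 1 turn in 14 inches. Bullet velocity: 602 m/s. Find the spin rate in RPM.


twist_m = 14*0.0254 = 0.3556 m
spin = v/twist = 602/0.3556 = 1692.913 rev/s
RPM = spin*60 = 1692.913*60 ≈ 101575 RPM

101575 RPM


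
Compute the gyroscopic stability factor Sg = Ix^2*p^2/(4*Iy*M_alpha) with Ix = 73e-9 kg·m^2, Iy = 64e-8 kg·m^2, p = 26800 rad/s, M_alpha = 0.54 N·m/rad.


Sg = Ix^2 * p^2 / (4 * Iy * M_alpha) = (73e-9)^2 * 26800^2 / (4 * 64e-8 * 0.54) = 2.769

2.769


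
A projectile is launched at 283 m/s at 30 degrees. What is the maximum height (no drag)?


H = (v0*sin(theta))^2 / (2g) = (283*sin(30°))^2 / (2*9.81) = 1021 m

1021 m


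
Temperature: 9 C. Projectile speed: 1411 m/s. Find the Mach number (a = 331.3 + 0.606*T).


a = 331.3 + 0.606*(9) = 336.754 m/s
M = v/a = 1411/336.754 = 4.19

4.19


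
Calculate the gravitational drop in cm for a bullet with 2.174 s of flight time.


drop = 0.5*g*t^2 = 0.5*9.81*2.174^2 = 23.1824 m ≈ 2318 cm

2318 cm


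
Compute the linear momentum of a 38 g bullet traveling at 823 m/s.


p = m*v = 0.038*823 = 31.27 kg·m/s

31.27 kg·m/s
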